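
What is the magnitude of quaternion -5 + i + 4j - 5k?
√67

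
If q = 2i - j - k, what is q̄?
-2i + j + k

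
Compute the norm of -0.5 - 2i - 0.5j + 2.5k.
3.279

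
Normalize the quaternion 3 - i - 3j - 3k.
0.5669 - 0.189i - 0.5669j - 0.5669k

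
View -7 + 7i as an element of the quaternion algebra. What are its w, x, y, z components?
-7 + 7i + 0j + 0k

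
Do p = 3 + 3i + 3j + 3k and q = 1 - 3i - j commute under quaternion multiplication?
No: pq = 15 - 3i - 9j + 9k ≠ 15 - 9i + 9j - 3k = qp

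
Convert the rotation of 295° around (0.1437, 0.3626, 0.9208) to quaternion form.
-0.8434 + 0.0772i + 0.1948j + 0.4947k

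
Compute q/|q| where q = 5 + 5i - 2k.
0.6804 + 0.6804i - 0.2722k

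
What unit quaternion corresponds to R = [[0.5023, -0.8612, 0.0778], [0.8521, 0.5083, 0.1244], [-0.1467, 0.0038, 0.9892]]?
0.866 - 0.0348i + 0.0648j + 0.4946k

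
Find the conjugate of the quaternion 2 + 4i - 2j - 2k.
2 - 4i + 2j + 2k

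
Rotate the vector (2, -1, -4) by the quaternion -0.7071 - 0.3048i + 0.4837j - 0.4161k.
(2.976, 3.454, 0.462)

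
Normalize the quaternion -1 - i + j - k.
-0.5 - 0.5i + 0.5j - 0.5k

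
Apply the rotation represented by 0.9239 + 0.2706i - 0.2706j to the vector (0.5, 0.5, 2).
(-0.646, -0.646, 1.914)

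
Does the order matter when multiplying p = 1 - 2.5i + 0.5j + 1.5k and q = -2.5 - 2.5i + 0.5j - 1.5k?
Yes: pq = -6.75 + 2.25i - 8.25j - 5.25k ≠ -6.75 + 5.25i + 6.75j - 5.25k = qp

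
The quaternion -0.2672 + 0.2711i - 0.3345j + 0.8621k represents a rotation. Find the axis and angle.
axis = (0.2813, -0.3471, 0.8946), θ = 211°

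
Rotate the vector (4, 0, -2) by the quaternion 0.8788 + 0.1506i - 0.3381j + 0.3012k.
(3.367, 2.647, 1.288)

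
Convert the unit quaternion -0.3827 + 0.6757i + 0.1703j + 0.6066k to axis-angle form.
axis = (0.7314, 0.1843, 0.6566), θ = 5π/4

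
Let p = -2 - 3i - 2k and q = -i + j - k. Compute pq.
-5 + 4i - 3j - k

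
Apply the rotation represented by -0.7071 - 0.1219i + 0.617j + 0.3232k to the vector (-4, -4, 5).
(-6.102, 0.517, -4.415)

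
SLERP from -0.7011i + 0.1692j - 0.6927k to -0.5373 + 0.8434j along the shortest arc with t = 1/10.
-0.0772 - 0.6796i + 0.2852j - 0.6714k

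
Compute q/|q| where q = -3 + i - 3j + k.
-0.6708 + 0.2236i - 0.6708j + 0.2236k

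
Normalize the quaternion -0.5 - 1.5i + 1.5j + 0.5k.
-0.2236 - 0.6708i + 0.6708j + 0.2236k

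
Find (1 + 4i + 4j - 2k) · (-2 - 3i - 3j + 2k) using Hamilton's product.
26 - 9i - 13j + 6k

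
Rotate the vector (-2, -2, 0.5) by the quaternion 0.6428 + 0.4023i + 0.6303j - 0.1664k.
(-1.404, -2.192, 1.214)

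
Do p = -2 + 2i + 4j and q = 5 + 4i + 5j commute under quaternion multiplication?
No: pq = -38 + 2i + 10j - 6k ≠ -38 + 2i + 10j + 6k = qp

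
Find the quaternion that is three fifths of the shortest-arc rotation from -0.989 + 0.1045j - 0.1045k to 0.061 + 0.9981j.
-0.5193 + 0.8525j - 0.06k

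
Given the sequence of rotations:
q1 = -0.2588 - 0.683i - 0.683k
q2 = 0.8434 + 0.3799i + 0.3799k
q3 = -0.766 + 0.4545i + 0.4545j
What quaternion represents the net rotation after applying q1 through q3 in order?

q2 · q1 = 0.3007 - 0.6744i - 0.6744k
q3 · q2 · q1 = 0.0762 + 0.3467i + 0.4432j + 0.8231k
0.0762 + 0.3467i + 0.4432j + 0.8231k


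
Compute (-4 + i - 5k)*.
-4 - i + 5k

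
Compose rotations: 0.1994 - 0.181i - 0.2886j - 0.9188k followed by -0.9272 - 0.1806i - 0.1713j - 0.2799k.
-0.5242 + 0.2084i + 0.1182j + 0.8172k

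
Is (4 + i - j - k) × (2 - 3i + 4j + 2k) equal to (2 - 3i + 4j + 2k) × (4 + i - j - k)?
No: pq = 17 - 8i + 15j + 7k ≠ 17 - 12i + 13j + 5k = qp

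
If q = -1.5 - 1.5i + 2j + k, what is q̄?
-1.5 + 1.5i - 2j - k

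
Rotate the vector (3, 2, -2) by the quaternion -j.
(-3, 2, 2)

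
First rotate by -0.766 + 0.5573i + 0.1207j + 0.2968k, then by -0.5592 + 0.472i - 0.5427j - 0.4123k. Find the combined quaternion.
0.3532 - 0.7845i - 0.0217j + 0.5093k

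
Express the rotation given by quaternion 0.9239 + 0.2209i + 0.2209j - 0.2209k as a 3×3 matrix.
[[0.8048, 0.5058, 0.3106], [-0.3106, 0.8048, -0.5058], [-0.5058, 0.3106, 0.8048]]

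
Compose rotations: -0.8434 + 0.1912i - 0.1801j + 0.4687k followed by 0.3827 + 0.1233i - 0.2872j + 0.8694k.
-0.8056 - 0.0089i + 0.2817j - 0.5212k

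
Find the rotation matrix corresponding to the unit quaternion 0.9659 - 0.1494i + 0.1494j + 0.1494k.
[[0.9107, -0.3333, 0.244], [0.244, 0.9107, 0.3333], [-0.3333, -0.244, 0.9107]]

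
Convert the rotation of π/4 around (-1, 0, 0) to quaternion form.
0.9239 - 0.3827i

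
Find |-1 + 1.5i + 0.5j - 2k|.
2.739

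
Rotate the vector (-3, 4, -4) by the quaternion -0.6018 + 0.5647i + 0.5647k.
(-0.919, -1.782, -6.081)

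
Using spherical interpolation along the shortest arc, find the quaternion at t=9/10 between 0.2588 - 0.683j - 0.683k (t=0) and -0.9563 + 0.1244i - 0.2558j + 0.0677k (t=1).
0.9674 - 0.1209i + 0.1492j - 0.1653k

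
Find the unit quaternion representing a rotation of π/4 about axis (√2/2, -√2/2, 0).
0.9239 + 0.2706i - 0.2706j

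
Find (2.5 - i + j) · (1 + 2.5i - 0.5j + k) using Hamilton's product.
5.5 + 6.25i + 0.75j + 0.5k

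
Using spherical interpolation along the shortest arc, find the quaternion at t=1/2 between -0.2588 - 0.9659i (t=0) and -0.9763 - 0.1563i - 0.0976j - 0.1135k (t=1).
-0.7372 - 0.6698i - 0.0583j - 0.0677k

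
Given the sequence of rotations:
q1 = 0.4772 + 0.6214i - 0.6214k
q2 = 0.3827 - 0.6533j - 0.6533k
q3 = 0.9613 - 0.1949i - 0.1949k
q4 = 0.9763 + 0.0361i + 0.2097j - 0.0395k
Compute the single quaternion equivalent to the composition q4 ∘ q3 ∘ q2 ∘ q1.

q2 · q1 = -0.2233 + 0.6438i - 0.7177j - 0.1436k
q3 · q2 · q1 = -0.1172 + 0.5225i - 0.8434j + 0.0454k
q4 · q3 · q2 · q1 = 0.0454 + 0.4821i - 0.8703j - 0.0911k
0.0454 + 0.4821i - 0.8703j - 0.0911k


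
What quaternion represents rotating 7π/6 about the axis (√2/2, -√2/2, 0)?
-0.2588 + 0.683i - 0.683j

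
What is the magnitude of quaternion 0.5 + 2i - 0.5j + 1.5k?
2.598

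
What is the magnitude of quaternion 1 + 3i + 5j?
√35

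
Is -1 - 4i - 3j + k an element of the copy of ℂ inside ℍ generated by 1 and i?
No. The quaternion -1 - 4i - 3j + k has j-coefficient y = -3 and k-coefficient z = 1, not both zero, so it does not lie in the complex subalgebra spanned by 1 and i.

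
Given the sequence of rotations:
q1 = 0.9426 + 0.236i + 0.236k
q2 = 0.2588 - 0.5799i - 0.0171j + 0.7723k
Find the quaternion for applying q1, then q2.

q2 · q1 = 0.1985 - 0.4896i + 0.303j + 0.7931k
0.1985 - 0.4896i + 0.303j + 0.7931k


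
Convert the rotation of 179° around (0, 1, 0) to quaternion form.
0.0087 + j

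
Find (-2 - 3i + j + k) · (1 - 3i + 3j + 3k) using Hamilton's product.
-17 + 3i + j - 11k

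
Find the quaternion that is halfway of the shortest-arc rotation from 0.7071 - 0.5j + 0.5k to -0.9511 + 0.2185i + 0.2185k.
0.9378 - 0.1236i - 0.2828j + 0.1592k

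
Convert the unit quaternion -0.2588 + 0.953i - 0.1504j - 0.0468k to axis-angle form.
axis = (0.9866, -0.1557, -0.0485), θ = 7π/6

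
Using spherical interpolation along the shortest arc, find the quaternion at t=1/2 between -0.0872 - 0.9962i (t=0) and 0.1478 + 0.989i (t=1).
-0.1176 - 0.9931i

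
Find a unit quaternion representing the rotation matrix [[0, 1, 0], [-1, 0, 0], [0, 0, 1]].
0.7071 - 0.7071k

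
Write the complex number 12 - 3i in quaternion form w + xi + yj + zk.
12 - 3i + 0j + 0k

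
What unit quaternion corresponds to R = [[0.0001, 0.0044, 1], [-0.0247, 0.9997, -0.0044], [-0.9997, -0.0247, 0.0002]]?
0.7071 - 0.0072i + 0.707j - 0.0103k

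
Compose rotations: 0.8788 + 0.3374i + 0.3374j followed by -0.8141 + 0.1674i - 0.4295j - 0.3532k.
-0.627 - 0.0084i - 0.7713j - 0.109k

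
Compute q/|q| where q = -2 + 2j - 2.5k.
-0.5298 + 0.5298j - 0.6623k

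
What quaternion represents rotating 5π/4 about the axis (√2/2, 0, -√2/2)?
-0.3827 + 0.6533i - 0.6533k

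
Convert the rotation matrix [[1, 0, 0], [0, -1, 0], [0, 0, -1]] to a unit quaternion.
i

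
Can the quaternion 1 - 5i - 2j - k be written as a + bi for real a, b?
No. The quaternion 1 - 5i - 2j - k has j-coefficient y = -2 and k-coefficient z = -1, not both zero, so it does not lie in the complex subalgebra spanned by 1 and i.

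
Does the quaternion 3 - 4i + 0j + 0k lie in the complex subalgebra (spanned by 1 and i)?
Yes. The quaternion 3 - 4i has j- and k-coefficients y = z = 0, so it lies in the complex subalgebra spanned by 1 and i.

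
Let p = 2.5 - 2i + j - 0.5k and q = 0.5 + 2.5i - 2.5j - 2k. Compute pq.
7.75 + 2i - 11j - 2.75k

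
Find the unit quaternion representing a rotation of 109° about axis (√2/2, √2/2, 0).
0.5807 + 0.5757i + 0.5757j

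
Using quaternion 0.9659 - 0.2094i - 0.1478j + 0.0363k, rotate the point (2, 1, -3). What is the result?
(2.801, -0.008, -2.48)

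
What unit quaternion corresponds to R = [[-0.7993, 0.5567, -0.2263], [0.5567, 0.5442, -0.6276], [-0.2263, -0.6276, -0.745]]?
0.3168i + 0.8787j - 0.3571k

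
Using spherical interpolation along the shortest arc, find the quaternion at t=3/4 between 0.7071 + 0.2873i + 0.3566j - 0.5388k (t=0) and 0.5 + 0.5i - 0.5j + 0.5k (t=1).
0.7179 + 0.5619i - 0.3225j + 0.2548k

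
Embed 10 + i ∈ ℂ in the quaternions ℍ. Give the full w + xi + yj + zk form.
10 + i + 0j + 0k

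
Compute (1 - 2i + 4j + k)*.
1 + 2i - 4j - k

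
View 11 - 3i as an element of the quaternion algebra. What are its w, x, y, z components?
11 - 3i + 0j + 0k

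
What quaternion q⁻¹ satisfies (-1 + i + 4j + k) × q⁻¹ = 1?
-0.0526 - 0.0526i - 0.2105j - 0.0526k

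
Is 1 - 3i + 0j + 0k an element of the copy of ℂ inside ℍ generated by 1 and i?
Yes. The quaternion 1 - 3i has j- and k-coefficients y = z = 0, so it lies in the complex subalgebra spanned by 1 and i.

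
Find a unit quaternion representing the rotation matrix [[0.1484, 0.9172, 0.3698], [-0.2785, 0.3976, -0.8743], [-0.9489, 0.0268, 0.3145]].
0.682 + 0.3303i + 0.4834j - 0.4383k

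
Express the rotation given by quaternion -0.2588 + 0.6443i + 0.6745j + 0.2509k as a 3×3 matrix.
[[-0.0358, 0.999, -0.0258], [0.7393, 0.0439, 0.672], [0.6724, 0.005, -0.7401]]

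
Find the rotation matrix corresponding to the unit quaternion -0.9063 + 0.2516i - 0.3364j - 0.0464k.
[[0.7694, -0.2534, 0.5864], [-0.0852, 0.8691, 0.4873], [-0.6331, -0.4248, 0.6471]]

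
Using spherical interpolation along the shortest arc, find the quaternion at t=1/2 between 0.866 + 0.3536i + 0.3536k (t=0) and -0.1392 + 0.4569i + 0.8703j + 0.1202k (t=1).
0.4937 + 0.5506i + 0.5912j + 0.3219k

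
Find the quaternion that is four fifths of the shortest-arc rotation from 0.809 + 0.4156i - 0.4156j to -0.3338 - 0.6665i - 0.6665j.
0.5142 + 0.707i + 0.4855j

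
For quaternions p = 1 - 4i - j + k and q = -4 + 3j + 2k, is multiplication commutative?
No: pq = -3 + 11i + 15j - 14k ≠ -3 + 21i - j + 10k = qp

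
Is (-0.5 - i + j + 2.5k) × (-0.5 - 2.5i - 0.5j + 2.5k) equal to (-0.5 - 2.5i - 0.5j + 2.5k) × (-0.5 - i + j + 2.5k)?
No: pq = -8 + 5.5i - 4j + 0.5k ≠ -8 - 2i + 3.5j - 5.5k = qp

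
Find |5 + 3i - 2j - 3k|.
√47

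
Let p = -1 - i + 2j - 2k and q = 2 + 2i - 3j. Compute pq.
6 - 10i + 3j - 5k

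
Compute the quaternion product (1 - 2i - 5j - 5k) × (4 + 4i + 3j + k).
32 + 6i - 35j - 5k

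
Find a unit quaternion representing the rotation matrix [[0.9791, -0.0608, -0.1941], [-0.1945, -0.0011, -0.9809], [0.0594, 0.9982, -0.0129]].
0.7009 + 0.7059i - 0.0904j - 0.0477k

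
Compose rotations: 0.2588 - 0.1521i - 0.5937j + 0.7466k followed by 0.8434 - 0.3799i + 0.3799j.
0.386 + 0.057i - 0.1188j + 0.913k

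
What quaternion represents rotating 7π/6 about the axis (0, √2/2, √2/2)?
-0.2588 + 0.683j + 0.683k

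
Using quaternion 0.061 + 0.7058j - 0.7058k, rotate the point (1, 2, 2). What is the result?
(-0.648, -2.071, -2.071)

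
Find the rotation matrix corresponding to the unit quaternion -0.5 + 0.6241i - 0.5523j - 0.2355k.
[[0.279, -0.9249, 0.2583], [-0.4539, 0.1101, 0.8842], [-0.8463, -0.364, -0.3891]]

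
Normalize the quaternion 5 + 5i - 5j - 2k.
0.5625 + 0.5625i - 0.5625j - 0.225k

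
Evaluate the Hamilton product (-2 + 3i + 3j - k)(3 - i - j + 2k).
2 + 16i + 6j - 7k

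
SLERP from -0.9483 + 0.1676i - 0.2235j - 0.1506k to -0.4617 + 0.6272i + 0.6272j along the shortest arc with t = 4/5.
-0.6403 + 0.5892i + 0.4913j - 0.0377k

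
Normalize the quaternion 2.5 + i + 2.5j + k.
0.6565 + 0.2626i + 0.6565j + 0.2626k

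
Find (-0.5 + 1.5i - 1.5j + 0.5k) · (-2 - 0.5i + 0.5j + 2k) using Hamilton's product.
1.5 - 6i - 0.5j - 2k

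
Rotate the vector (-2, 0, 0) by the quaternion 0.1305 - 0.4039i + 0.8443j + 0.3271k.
(1.279, 1.193, 0.969)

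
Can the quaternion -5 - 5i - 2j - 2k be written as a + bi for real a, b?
No. The quaternion -5 - 5i - 2j - 2k has j-coefficient y = -2 and k-coefficient z = -2, not both zero, so it does not lie in the complex subalgebra spanned by 1 and i.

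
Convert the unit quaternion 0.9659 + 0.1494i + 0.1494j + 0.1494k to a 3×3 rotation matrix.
[[0.9107, -0.244, 0.3333], [0.3333, 0.9107, -0.244], [-0.244, 0.3333, 0.9107]]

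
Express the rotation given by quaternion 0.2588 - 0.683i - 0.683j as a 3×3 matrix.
[[0.067, 0.933, -0.3535], [0.933, 0.067, 0.3535], [0.3535, -0.3535, -0.866]]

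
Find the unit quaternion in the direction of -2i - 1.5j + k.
-0.7428i - 0.5571j + 0.3714k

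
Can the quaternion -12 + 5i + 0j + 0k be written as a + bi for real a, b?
Yes. The quaternion -12 + 5i has j- and k-coefficients y = z = 0, so it lies in the complex subalgebra spanned by 1 and i.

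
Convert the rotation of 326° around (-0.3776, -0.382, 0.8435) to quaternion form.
-0.9563 - 0.1104i - 0.1117j + 0.2466k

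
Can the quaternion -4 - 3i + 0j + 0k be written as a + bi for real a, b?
Yes. The quaternion -4 - 3i has j- and k-coefficients y = z = 0, so it lies in the complex subalgebra spanned by 1 and i.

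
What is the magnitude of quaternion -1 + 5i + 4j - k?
√43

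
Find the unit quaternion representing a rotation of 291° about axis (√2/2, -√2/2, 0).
-0.8241 + 0.4005i - 0.4005j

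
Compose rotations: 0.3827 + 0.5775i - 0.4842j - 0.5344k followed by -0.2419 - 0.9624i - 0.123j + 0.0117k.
0.4099 - 0.4366i - 0.4375j + 0.6708k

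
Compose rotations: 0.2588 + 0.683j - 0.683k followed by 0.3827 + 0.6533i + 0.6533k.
0.5452 - 0.2771i + 0.7076j + 0.3539k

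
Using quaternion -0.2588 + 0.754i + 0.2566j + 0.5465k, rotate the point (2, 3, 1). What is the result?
(3.243, -1.324, 1.316)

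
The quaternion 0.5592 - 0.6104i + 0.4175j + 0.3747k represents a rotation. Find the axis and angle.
axis = (-0.7363, 0.5036, 0.452), θ = 112°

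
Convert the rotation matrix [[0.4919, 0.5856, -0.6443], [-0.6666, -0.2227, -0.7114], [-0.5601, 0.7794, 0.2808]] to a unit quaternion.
0.6225 + 0.5987i - 0.0338j - 0.5029k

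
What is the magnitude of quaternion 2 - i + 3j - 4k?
√30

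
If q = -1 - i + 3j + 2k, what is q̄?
-1 + i - 3j - 2k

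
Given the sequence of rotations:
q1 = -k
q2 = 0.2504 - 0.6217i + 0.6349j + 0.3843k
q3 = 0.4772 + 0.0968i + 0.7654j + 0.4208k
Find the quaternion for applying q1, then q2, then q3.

q2 · q1 = 0.3843 - 0.6349i - 0.6217j - 0.2504k
q3 · q2 · q1 = 0.8261 - 0.1958i - 0.2455j + 0.468k
0.8261 - 0.1958i - 0.2455j + 0.468k


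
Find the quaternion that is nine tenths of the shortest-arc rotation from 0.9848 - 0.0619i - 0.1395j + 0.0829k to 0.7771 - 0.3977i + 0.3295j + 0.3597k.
0.8168 - 0.3702i + 0.286j + 0.3377k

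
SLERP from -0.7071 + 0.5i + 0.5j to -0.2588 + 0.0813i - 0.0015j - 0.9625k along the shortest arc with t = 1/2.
-0.6176 + 0.3717i + 0.3188j - 0.6154k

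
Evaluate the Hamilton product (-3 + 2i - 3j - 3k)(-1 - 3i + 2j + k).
18 + 10i + 4j - 5k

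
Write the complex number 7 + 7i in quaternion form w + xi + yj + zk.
7 + 7i + 0j + 0k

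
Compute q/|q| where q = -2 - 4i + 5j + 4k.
-0.2561 - 0.5121i + 0.6402j + 0.5121k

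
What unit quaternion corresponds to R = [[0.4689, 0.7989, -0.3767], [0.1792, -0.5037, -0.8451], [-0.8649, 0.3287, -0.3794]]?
0.3827 + 0.7668i + 0.3189j - 0.4048k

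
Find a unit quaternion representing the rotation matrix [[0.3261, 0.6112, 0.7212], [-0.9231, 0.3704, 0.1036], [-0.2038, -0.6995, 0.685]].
0.7716 - 0.2602i + 0.2997j - 0.4971k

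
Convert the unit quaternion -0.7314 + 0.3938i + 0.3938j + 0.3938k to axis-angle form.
axis = (√3/3, √3/3, √3/3), θ = 274°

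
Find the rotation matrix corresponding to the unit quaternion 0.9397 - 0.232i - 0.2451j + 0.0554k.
[[0.8737, 0.0096, -0.4863], [0.2178, 0.8862, 0.4089], [0.4349, -0.4632, 0.7722]]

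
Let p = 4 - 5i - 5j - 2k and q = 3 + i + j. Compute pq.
22 - 9i - 13j - 6k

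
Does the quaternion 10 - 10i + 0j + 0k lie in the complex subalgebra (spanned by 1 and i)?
Yes. The quaternion 10 - 10i has j- and k-coefficients y = z = 0, so it lies in the complex subalgebra spanned by 1 and i.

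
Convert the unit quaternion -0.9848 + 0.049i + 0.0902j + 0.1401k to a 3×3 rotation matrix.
[[0.9445, 0.2848, -0.1639], [-0.2671, 0.9559, 0.1218], [0.1914, -0.0712, 0.9789]]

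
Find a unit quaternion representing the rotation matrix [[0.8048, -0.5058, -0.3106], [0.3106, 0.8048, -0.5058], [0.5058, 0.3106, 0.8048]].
0.9239 + 0.2209i - 0.2209j + 0.2209k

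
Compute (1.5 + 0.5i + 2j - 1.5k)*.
1.5 - 0.5i - 2j + 1.5k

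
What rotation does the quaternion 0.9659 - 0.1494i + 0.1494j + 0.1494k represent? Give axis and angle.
axis = (-√3/3, √3/3, √3/3), θ = π/6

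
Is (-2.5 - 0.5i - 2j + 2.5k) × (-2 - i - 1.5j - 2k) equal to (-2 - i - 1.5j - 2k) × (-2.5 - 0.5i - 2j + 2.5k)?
No: pq = 6.5 + 11.25i + 4.25j - 1.25k ≠ 6.5 - 4.25i + 11.25j + 1.25k = qp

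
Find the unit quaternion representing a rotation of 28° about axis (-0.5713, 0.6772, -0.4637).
0.9703 - 0.1382i + 0.1638j - 0.1122k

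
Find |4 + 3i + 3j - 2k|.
√38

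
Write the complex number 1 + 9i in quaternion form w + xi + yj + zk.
1 + 9i + 0j + 0k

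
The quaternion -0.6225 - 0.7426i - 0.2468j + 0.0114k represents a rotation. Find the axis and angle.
axis = (-0.9489, -0.3154, 0.0146), θ = 257°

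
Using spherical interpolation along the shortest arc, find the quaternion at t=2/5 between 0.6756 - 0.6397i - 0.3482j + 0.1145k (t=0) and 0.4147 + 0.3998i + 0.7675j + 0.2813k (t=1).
0.2837 - 0.6877i - 0.6652j - 0.0635k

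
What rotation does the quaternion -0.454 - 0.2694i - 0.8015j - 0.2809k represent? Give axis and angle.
axis = (-0.3024, -0.8995, -0.3153), θ = 234°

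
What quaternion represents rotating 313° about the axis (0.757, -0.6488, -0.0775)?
-0.9171 + 0.3019i - 0.2587j - 0.0309k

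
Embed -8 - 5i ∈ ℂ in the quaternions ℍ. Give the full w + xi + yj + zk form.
-8 - 5i + 0j + 0k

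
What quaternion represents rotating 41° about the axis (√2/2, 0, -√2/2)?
0.9367 + 0.2476i - 0.2476k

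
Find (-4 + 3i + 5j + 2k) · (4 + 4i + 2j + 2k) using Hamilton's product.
-42 + 2i + 14j - 14k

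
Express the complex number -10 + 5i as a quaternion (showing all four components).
-10 + 5i + 0j + 0k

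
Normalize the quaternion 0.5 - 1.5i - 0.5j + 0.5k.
0.2887 - 0.866i - 0.2887j + 0.2887k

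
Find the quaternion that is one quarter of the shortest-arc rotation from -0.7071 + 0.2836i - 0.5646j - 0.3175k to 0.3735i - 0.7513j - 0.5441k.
-0.556 + 0.3262i - 0.6515j - 0.4k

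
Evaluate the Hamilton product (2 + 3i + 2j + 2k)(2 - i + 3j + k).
-1 + 5j + 17k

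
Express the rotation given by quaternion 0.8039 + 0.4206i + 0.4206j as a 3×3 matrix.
[[0.6462, 0.3538, 0.6762], [0.3538, 0.6462, -0.6762], [-0.6762, 0.6762, 0.2924]]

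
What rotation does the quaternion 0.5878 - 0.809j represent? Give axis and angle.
axis = (0, -1, 0), θ = 108°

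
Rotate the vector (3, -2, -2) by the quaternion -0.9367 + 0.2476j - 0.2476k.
(4.12, -0.118, -0.118)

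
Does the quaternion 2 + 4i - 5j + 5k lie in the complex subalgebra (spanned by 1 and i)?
No. The quaternion 2 + 4i - 5j + 5k has j-coefficient y = -5 and k-coefficient z = 5, not both zero, so it does not lie in the complex subalgebra spanned by 1 and i.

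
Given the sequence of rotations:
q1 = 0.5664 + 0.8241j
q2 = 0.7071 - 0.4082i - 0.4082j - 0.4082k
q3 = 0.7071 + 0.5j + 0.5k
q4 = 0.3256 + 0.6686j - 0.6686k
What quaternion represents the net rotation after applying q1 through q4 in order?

q2 · q1 = 0.7369 + 0.1052i + 0.3515j - 0.5676k
q3 · q2 · q1 = 0.6291 - 0.3852i + 0.6696j - 0.0855k
q4 · q3 · q2 · q1 = -0.3 + 0.2651i + 0.8962j - 0.1909k
-0.3 + 0.2651i + 0.8962j - 0.1909k


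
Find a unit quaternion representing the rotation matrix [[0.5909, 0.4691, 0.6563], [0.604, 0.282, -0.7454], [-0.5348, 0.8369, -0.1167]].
0.6626 + 0.597i + 0.4494j + 0.0509k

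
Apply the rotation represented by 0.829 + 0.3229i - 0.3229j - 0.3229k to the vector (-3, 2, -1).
(-0.351, 3.724, -0.076)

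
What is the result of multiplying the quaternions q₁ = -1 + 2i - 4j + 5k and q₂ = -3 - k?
8 - 2i + 14j - 14k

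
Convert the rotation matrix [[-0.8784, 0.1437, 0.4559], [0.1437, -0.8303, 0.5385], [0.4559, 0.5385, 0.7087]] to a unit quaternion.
0.2466i + 0.2913j + 0.9243k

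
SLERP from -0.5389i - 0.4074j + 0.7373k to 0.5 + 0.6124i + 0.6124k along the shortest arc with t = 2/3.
0.4144 + 0.2554i - 0.1906j + 0.8525k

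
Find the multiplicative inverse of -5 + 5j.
-0.1 - 0.1j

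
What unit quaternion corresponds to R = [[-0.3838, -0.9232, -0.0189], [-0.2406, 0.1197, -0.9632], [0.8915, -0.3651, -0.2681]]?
-0.342 - 0.4372i + 0.6655j - 0.499k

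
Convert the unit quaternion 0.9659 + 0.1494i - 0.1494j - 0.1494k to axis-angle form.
axis = (√3/3, -√3/3, -√3/3), θ = π/6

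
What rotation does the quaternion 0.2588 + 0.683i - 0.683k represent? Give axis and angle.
axis = (√2/2, 0, -√2/2), θ = 5π/6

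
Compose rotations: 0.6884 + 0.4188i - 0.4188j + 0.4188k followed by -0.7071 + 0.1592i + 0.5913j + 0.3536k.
-0.4539 + 0.2092i + 0.7846j - 0.367k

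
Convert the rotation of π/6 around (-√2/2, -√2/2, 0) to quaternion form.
0.9659 - 0.183i - 0.183j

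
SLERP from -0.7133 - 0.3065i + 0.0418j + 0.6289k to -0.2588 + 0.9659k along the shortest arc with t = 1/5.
-0.6415 - 0.2518i + 0.0343j + 0.7238k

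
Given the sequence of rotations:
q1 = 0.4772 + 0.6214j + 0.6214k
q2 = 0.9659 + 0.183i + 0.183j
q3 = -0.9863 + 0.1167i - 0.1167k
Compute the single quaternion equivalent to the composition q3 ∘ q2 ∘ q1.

q2 · q1 = 0.3472 + 0.201i + 0.5738j + 0.7139k
q3 · q2 · q1 = -0.2826 - 0.0908i - 0.6727j - 0.6777k
-0.2826 - 0.0908i - 0.6727j - 0.6777k


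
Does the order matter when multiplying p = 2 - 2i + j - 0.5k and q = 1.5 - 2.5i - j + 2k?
Yes: pq = -6.5i + 4.75j + 7.75k ≠ -9.5i - 5.75j - 1.25k = qp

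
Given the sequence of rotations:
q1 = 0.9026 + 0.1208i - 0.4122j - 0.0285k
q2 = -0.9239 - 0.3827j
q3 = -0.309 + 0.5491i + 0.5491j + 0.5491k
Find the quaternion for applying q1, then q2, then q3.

q2 · q1 = -0.9917 - 0.1007i + 0.0354j + 0.0726k
q3 · q2 · q1 = 0.3024 - 0.493i - 0.6506j - 0.4922k
0.3024 - 0.493i - 0.6506j - 0.4922k


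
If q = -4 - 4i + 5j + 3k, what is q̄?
-4 + 4i - 5j - 3k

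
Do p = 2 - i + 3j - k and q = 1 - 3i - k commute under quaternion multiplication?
No: pq = -2 - 10i + 5j + 6k ≠ -2 - 4i + j - 12k = qp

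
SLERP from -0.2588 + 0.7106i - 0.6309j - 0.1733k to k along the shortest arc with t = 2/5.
-0.1953 + 0.5363i - 0.4761j - 0.669k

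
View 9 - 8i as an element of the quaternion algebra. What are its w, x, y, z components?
9 - 8i + 0j + 0k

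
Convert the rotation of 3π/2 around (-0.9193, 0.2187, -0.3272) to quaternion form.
-0.7071 - 0.65i + 0.1546j - 0.2314k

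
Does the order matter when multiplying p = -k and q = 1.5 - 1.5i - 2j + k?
Yes: pq = 1 - 2i + 1.5j - 1.5k ≠ 1 + 2i - 1.5j - 1.5k = qp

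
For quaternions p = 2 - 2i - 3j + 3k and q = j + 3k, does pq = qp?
No: pq = -6 - 12i + 8j + 4k ≠ -6 + 12i - 4j + 8k = qp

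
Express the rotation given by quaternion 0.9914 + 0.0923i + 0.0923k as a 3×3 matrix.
[[0.983, -0.183, 0.017], [0.183, 0.9659, -0.183], [0.017, 0.183, 0.983]]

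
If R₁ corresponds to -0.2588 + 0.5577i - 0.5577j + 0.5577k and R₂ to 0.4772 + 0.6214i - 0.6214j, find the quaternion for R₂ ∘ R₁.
-0.8166 - 0.2412i - 0.4519j + 0.2661k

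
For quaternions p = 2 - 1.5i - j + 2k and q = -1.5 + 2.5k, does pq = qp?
No: pq = -8 - 0.25i + 5.25j + 2k ≠ -8 + 4.75i - 2.25j + 2k = qp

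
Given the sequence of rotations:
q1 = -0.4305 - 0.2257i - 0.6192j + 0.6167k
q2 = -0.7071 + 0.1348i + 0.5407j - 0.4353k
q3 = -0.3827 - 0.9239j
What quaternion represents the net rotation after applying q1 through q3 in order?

q2 · q1 = 0.9381 + 0.1655i + 0.2202j - 0.2101k
q3 · q2 · q1 = -0.1556 + 0.1308i - 0.951j + 0.2333k
-0.1556 + 0.1308i - 0.951j + 0.2333k


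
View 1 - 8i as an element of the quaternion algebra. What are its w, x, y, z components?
1 - 8i + 0j + 0k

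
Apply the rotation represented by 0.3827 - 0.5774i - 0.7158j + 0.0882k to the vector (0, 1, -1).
(1.409, 0.002, 0.123)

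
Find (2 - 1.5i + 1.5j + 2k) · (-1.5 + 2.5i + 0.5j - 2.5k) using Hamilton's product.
5 + 2.5i - 12.5k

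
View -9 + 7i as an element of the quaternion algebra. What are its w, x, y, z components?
-9 + 7i + 0j + 0k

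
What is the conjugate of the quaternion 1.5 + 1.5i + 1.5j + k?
1.5 - 1.5i - 1.5j - k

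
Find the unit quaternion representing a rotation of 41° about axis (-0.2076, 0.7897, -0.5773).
0.9367 - 0.0727i + 0.2766j - 0.2022k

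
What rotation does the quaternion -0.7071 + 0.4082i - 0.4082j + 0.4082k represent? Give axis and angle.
axis = (√3/3, -√3/3, √3/3), θ = 3π/2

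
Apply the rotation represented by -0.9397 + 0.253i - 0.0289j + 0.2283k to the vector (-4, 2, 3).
(-2.238, 4.697, 1.389)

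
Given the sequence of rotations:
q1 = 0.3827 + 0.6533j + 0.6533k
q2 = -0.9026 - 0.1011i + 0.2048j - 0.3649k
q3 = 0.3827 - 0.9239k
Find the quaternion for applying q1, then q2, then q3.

q2 · q1 = -0.2408 + 0.3335i - 0.4452j - 0.7954k
q3 · q2 · q1 = -0.827 - 0.2837i - 0.4785j - 0.0819k
-0.827 - 0.2837i - 0.4785j - 0.0819k


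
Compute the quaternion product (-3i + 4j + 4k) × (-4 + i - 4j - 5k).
39 + 8i - 27j - 8k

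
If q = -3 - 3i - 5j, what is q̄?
-3 + 3i + 5j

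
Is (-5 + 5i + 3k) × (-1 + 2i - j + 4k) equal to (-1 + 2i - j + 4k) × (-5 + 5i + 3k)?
No: pq = -17 - 12i - 9j - 28k ≠ -17 - 18i + 19j - 18k = qp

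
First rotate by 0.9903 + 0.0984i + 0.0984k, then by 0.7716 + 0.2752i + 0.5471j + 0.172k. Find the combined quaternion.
0.7201 + 0.4023i + 0.5316j + 0.1924k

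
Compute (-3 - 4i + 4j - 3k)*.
-3 + 4i - 4j + 3k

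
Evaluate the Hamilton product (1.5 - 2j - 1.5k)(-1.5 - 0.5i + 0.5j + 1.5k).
1 - 3i + 4.5j + 3.5k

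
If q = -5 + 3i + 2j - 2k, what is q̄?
-5 - 3i - 2j + 2k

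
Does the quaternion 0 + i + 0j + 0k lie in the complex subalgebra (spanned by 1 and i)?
Yes. The quaternion i has j- and k-coefficients y = z = 0, so it lies in the complex subalgebra spanned by 1 and i.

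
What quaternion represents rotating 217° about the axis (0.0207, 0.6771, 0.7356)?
-0.3173 + 0.0196i + 0.6421j + 0.6976k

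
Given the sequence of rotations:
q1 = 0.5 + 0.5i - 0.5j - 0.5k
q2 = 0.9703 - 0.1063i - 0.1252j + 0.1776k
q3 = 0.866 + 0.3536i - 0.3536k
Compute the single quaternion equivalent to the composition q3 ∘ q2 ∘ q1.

q2 · q1 = 0.5645 + 0.5834i - 0.5121j - 0.2806k
q3 · q2 · q1 = 0.1833 + 0.5238i - 0.5505j - 0.6237k
0.1833 + 0.5238i - 0.5505j - 0.6237k


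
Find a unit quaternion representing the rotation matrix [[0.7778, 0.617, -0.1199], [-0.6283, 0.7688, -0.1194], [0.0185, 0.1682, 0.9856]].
0.9397 + 0.0765i - 0.0368j - 0.3313k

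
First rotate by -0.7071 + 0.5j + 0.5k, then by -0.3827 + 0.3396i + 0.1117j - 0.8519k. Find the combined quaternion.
0.6407 + 0.2417i - 0.4401j + 0.5808k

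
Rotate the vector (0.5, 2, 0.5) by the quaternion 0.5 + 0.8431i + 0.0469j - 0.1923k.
(0.865, -1.478, 1.252)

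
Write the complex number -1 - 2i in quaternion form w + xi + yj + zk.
-1 - 2i + 0j + 0k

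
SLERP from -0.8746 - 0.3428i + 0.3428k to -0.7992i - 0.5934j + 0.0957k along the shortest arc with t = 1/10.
-0.8323 - 0.4317i - 0.0783j + 0.3388k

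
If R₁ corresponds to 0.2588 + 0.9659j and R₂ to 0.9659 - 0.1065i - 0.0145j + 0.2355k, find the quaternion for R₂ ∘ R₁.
0.264 - 0.255i + 0.9292j - 0.0419k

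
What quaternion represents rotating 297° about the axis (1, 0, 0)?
-0.8526 + 0.5225i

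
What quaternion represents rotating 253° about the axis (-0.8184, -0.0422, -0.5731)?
-0.5948 - 0.6579i - 0.0339j - 0.4607k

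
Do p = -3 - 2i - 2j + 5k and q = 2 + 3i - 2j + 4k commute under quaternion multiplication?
No: pq = -24 - 11i + 25j + 8k ≠ -24 - 15i - 21j - 12k = qp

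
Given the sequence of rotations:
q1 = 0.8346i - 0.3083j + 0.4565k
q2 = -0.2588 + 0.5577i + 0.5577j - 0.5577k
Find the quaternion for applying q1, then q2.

q2 · q1 = -0.0389 - 0.1333i - 0.6403j - 0.7555k
-0.0389 - 0.1333i - 0.6403j - 0.7555k


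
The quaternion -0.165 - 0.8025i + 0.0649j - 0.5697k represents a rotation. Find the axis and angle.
axis = (-0.8137, 0.0658, -0.5776), θ = 199°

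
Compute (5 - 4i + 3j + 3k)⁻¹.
0.0847 + 0.0678i - 0.0508j - 0.0508k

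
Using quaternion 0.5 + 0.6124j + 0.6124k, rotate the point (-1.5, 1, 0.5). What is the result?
(0.444, -0.294, 1.794)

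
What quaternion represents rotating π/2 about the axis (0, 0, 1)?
0.7071 + 0.7071k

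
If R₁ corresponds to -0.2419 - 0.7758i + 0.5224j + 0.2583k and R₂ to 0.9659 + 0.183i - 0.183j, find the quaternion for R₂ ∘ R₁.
0.0039 - 0.8409i + 0.5016j + 0.2031k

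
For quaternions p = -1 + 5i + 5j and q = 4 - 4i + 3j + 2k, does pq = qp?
No: pq = 1 + 34i + 7j + 33k ≠ 1 + 14i + 27j - 37k = qp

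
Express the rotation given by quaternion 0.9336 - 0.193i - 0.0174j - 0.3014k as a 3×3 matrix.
[[0.8177, 0.5695, 0.0839], [-0.5561, 0.7438, 0.3709], [0.1488, -0.3499, 0.9249]]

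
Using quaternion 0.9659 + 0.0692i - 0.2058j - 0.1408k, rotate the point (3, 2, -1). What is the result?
(3.531, 1.076, 0.612)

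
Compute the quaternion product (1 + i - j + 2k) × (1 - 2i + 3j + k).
4 - 8i - 3j + 4k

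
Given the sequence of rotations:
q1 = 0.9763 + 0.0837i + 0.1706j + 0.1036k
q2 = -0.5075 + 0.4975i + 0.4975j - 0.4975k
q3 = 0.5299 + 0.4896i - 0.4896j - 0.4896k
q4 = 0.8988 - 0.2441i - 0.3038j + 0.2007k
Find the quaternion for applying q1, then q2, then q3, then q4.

q2 · q1 = -0.5704 + 0.5796i + 0.3059j - 0.4951k
q3 · q2 · q1 = -0.6787 + 0.42i + 0.4j + 0.4505k
q4 · q3 · q2 · q1 = -0.4764 + 0.326i + 0.76j + 0.2987k
-0.4764 + 0.326i + 0.76j + 0.2987k


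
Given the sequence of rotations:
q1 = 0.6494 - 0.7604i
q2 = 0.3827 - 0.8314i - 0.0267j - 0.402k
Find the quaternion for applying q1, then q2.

q2 · q1 = -0.3837 - 0.8309i + 0.2883j - 0.2814k
-0.3837 - 0.8309i + 0.2883j - 0.2814k


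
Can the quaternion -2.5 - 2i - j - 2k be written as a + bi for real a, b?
No. The quaternion -2.5 - 2i - j - 2k has j-coefficient y = -1 and k-coefficient z = -2, not both zero, so it does not lie in the complex subalgebra spanned by 1 and i.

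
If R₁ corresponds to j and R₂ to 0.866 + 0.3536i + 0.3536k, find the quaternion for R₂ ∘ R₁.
-0.3536i + 0.866j + 0.3536k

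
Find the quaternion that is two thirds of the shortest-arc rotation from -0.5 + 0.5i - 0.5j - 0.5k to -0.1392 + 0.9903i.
-0.2943 + 0.9161i - 0.1926j - 0.1926k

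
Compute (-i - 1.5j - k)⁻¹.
0.2353i + 0.3529j + 0.2353k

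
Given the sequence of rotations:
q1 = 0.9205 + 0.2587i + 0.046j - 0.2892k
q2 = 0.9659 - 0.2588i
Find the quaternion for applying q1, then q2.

q2 · q1 = 0.9561 + 0.0117i - 0.0304j - 0.2912k
0.9561 + 0.0117i - 0.0304j - 0.2912k


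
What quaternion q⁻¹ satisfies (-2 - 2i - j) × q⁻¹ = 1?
-0.2222 + 0.2222i + 0.1111j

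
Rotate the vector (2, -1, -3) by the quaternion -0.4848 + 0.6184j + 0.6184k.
(0.14, -3.729, -0.271)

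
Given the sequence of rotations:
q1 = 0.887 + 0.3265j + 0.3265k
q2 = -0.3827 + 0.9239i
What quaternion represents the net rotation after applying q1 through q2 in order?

q2 · q1 = -0.3395 + 0.8195i - 0.4266j + 0.1767k
-0.3395 + 0.8195i - 0.4266j + 0.1767k


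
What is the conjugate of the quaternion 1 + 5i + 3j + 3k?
1 - 5i - 3j - 3k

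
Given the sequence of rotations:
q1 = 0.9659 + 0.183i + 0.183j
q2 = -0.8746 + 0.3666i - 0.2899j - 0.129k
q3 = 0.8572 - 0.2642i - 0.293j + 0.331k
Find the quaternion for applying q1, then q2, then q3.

q2 · q1 = -0.8588 + 0.2177i - 0.4637j - 0.0045k
q3 · q2 · q1 = -0.813 + 0.5683i - 0.075j - 0.1018k
-0.813 + 0.5683i - 0.075j - 0.1018k


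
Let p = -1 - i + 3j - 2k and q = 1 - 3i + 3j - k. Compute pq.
-15 + 5i + 5j + 5k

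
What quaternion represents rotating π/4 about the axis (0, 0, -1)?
0.9239 - 0.3827k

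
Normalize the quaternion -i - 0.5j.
-0.8944i - 0.4472j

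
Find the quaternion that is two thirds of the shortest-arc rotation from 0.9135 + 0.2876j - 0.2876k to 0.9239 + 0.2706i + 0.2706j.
0.9369 + 0.1831i + 0.2812j - 0.0982k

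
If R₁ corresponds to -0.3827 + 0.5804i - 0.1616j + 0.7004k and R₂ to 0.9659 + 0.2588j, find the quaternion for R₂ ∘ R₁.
-0.3278 + 0.7419i - 0.2551j + 0.5263k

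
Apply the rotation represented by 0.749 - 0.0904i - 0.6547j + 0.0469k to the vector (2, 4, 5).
(-4.477, 4.664, 1.789)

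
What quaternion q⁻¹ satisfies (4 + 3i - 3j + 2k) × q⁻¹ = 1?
0.1053 - 0.0789i + 0.0789j - 0.0526k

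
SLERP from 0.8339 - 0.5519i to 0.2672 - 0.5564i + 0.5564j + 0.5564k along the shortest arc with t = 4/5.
0.4259 - 0.606i + 0.4751j + 0.4751k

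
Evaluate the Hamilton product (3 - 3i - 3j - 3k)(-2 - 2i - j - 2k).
-21 + 3i + 3j - 3k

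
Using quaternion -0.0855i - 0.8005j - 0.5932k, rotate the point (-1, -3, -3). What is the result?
(0.27, -3.831, -2.062)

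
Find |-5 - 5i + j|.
√51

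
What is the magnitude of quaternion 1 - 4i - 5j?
√42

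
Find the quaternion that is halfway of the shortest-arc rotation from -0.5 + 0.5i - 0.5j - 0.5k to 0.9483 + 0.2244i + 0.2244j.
-0.8435 + 0.1605i - 0.4219j - 0.2912k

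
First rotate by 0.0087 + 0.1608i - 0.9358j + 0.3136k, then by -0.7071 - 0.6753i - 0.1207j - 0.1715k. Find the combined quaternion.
0.0433 - 0.3179i + 0.8449j + 0.4281k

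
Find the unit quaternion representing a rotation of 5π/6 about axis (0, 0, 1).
0.2588 + 0.9659k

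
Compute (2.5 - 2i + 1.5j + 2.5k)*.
2.5 + 2i - 1.5j - 2.5k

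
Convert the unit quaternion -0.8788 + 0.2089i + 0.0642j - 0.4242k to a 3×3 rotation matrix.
[[0.6319, -0.7188, -0.2901], [0.7724, 0.5528, 0.3127], [-0.0644, -0.4216, 0.9045]]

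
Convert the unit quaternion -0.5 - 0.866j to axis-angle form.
axis = (0, -1, 0), θ = 4π/3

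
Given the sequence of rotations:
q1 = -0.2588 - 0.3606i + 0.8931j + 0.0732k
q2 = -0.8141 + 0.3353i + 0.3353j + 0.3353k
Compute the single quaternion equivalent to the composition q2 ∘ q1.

q2 · q1 = 0.0076 - 0.0681i - 0.9593j + 0.274k
0.0076 - 0.0681i - 0.9593j + 0.274k


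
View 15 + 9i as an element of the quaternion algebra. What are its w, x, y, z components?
15 + 9i + 0j + 0k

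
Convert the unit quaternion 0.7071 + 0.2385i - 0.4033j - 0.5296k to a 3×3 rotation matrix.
[[0.1137, 0.5566, -0.823], [-0.9413, 0.3253, 0.0899], [0.3177, 0.7645, 0.5609]]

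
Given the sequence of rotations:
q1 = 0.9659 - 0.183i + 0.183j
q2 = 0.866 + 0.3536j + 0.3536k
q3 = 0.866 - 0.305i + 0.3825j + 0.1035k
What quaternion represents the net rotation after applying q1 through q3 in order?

q2 · q1 = 0.7718 - 0.2232i + 0.4353j + 0.4063k
q3 · q2 · q1 = 0.3917 - 0.3183i + 0.773j + 0.3843k
0.3917 - 0.3183i + 0.773j + 0.3843k


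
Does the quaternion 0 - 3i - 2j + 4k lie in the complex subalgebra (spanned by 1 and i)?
No. The quaternion -3i - 2j + 4k has j-coefficient y = -2 and k-coefficient z = 4, not both zero, so it does not lie in the complex subalgebra spanned by 1 and i.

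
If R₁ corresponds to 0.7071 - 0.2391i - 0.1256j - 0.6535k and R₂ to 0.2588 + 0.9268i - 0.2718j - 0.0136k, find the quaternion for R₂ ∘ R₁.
0.3616 + 0.7694i + 0.3842j - 0.3601k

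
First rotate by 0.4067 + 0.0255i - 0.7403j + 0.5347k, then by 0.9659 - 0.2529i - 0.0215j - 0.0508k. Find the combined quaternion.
0.4105 - 0.1273i - 0.5899j + 0.6836k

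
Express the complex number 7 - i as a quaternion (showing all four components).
7 - i + 0j + 0k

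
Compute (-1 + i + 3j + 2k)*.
-1 - i - 3j - 2k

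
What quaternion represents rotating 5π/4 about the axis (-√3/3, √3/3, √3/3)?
-0.3827 - 0.5334i + 0.5334j + 0.5334k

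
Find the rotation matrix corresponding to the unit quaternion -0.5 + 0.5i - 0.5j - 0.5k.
[[0, -1, 0], [0, 0, 1], [-1, 0, 0]]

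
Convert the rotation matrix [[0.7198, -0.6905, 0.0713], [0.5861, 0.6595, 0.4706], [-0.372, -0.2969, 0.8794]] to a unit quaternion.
0.9026 - 0.2126i + 0.1228j + 0.3536k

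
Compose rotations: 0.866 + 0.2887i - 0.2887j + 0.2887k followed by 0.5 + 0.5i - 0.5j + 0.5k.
-0.0001 + 0.5774i - 0.5774j + 0.5774k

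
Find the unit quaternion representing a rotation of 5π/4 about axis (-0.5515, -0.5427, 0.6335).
-0.3827 - 0.5095i - 0.5014j + 0.5853k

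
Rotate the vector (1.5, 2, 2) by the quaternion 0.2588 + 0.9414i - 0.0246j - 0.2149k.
(0.655, -2.919, -1.139)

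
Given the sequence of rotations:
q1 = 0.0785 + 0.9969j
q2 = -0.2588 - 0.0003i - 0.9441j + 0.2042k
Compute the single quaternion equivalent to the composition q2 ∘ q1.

q2 · q1 = 0.9209 - 0.2036i - 0.3321j + 0.0157k
0.9209 - 0.2036i - 0.3321j + 0.0157k


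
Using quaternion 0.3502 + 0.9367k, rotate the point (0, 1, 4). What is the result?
(-0.656, -0.755, 4)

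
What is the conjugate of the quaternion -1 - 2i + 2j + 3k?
-1 + 2i - 2j - 3k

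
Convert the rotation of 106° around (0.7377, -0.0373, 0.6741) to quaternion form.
0.6018 + 0.5892i - 0.0298j + 0.5384k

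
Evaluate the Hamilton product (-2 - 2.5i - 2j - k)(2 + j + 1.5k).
-0.5 - 7i - 2.25j - 7.5k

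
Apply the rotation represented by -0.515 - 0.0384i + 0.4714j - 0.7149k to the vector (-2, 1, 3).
(-1.131, -3.566, -0.058)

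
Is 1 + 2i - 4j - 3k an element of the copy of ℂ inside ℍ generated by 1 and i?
No. The quaternion 1 + 2i - 4j - 3k has j-coefficient y = -4 and k-coefficient z = -3, not both zero, so it does not lie in the complex subalgebra spanned by 1 and i.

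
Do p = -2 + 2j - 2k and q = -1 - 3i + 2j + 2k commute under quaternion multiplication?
No: pq = 2 + 14i + 4k ≠ 2 - 2i - 12j - 8k = qp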